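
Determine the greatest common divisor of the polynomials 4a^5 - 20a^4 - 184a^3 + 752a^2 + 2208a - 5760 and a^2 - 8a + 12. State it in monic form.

a^2 - 8a + 12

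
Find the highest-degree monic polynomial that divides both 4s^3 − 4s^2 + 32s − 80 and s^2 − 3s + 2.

s − 2

Euclidean algorithm in ℚ[s]:
  4s^3 − 4s^2 + 32s − 80 = (4s + 8)(s^2 − 3s + 2) + (48s − 96)
  s^2 − 3s + 2 = ((1/48)s − 1/48)(48s − 96) + (0)
Last nonzero remainder: 48s − 96. Dividing through by 48 gives the monic gcd s − 2.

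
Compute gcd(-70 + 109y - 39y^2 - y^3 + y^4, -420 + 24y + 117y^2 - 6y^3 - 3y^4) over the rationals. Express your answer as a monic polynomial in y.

70 - 39y + y^3

By polynomial division,
  y^4 - y^3 - 39y^2 + 109y - 70 = (-1/3)(-3y^4 - 6y^3 + 117y^2 + 24y - 420) + (-3y^3 + 117y - 210)
  -3y^4 - 6y^3 + 117y^2 + 24y - 420 = (y + 2)(-3y^3 + 117y - 210) + (0)
Last nonzero remainder: -3y^3 + 117y - 210. Dividing through by -3 gives the monic gcd y^3 - 39y + 70.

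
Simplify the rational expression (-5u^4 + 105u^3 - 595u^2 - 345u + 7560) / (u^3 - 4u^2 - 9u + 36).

Apply the Euclidean algorithm:
  -5u^4 + 105u^3 - 595u^2 - 345u + 7560 = (-5u + 85)(u^3 - 4u^2 - 9u + 36) + (-300u^2 + 600u + 4500)
  u^3 - 4u^2 - 9u + 36 = (-(1/300)u + 1/150)(-300u^2 + 600u + 4500) + (2u + 6)
  -300u^2 + 600u + 4500 = (-150u + 750)(2u + 6) + (0)
Last nonzero remainder: 2u + 6. Dividing through by 2 gives the monic gcd u + 3.
Cancel u + 3 from numerator and denominator to get the reduced form.

(-5u^3 + 120u^2 - 955u + 2520)/(u^2 - 7u + 12)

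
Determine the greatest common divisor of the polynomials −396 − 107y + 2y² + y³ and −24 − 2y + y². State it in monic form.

By polynomial division,
  y³ + 2y² − 107y − 396 = (y + 4)(y² − 2y − 24) + (−75y − 300)
  y² − 2y − 24 = (−(1/75)y + 2/25)(−75y − 300) + (0)
Last nonzero remainder: −75y − 300. Dividing through by −75 gives the monic gcd y + 4.

4 + y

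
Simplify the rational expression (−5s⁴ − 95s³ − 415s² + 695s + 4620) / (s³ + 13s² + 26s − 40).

(−5s³ − 75s² − 115s + 1155)/(s² + 9s − 10)

Apply the Euclidean algorithm:
  −5s⁴ − 95s³ − 415s² + 695s + 4620 = (−5s − 30)(s³ + 13s² + 26s − 40) + (105s² + 1275s + 3420)
  s³ + 13s² + 26s − 40 = ((1/105)s + 2/245)(105s² + 1275s + 3420) + (−(832/49)s − 3328/49)
  105s² + 1275s + 3420 = (−(5145/832)s − 41895/832)(−(832/49)s − 3328/49) + (0)
Last nonzero remainder: −(832/49)s − 3328/49. Dividing through by −832/49 gives the monic gcd s + 4.
Cancel s + 4 from numerator and denominator to get the reduced form.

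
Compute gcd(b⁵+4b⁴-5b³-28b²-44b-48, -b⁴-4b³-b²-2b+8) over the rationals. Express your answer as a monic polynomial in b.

b³+5b²+6b+8

Repeated division with remainder:
  b⁵+4b⁴-5b³-28b²-44b-48 = (-b)(-b⁴-4b³-b²-2b+8) + (-6b³-30b²-36b-48)
  -b⁴-4b³-b²-2b+8 = ((1/6)b-1/6)(-6b³-30b²-36b-48) + (0)
Last nonzero remainder: -6b³-30b²-36b-48. Dividing through by -6 gives the monic gcd b³+5b²+6b+8.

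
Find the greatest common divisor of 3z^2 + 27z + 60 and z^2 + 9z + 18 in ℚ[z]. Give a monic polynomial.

Repeated division with remainder:
  3z^2 + 27z + 60 = (3)(z^2 + 9z + 18) + (6)
  z^2 + 9z + 18 = ((1/6)z^2 + (3/2)z + 3)(6) + (0)
The last nonzero remainder is the constant 6, so the polynomials are coprime and gcd = 1.

1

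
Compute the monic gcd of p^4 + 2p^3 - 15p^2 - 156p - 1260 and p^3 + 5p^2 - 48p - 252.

p^2 - p - 42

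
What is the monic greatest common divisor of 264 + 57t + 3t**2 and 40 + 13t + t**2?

Euclidean algorithm in ℚ[t]:
  3t**2 + 57t + 264 = (3)(t**2 + 13t + 40) + (18t + 144)
  t**2 + 13t + 40 = ((1/18)t + 5/18)(18t + 144) + (0)
Last nonzero remainder: 18t + 144. Dividing through by 18 gives the monic gcd t + 8.

8 + t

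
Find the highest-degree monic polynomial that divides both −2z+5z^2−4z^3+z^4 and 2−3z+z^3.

Repeated division with remainder:
  z^4−4z^3+5z^2−2z = (z−4)(z^3−3z+2) + (8z^2−16z+8)
  z^3−3z+2 = ((1/8)z+1/4)(8z^2−16z+8) + (0)
Last nonzero remainder: 8z^2−16z+8. Dividing through by 8 gives the monic gcd z^2−2z+1.

1−2z+z^2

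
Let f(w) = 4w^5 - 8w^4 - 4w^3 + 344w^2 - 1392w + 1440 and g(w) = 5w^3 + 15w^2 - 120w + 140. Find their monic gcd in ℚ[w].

w^2 - 4w + 4

By polynomial division,
  4w^5 - 8w^4 - 4w^3 + 344w^2 - 1392w + 1440 = ((4/5)w^2 - 4w + 152/5)(5w^3 + 15w^2 - 120w + 140) + (-704w^2 + 2816w - 2816)
  5w^3 + 15w^2 - 120w + 140 = (-(5/704)w - 35/704)(-704w^2 + 2816w - 2816) + (0)
Last nonzero remainder: -704w^2 + 2816w - 2816. Dividing through by -704 gives the monic gcd w^2 - 4w + 4.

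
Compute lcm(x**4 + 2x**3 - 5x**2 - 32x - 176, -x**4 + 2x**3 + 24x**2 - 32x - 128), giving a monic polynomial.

x**6 - 17x**4 - 38x**3 - 72x**2 + 608x + 1408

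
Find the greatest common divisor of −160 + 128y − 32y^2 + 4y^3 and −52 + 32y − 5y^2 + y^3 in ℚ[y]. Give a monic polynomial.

−2 + y

Apply the Euclidean algorithm:
  4y^3 − 32y^2 + 128y − 160 = (4)(y^3 − 5y^2 + 32y − 52) + (−12y^2 + 48)
  y^3 − 5y^2 + 32y − 52 = (−(1/12)y + 5/12)(−12y^2 + 48) + (36y − 72)
  −12y^2 + 48 = (−(1/3)y − 2/3)(36y − 72) + (0)
Last nonzero remainder: 36y − 72. Dividing through by 36 gives the monic gcd y − 2.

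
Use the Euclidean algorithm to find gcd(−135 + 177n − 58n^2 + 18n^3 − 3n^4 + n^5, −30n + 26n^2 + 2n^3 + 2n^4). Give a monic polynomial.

−15 + 13n + n^2 + n^3

By polynomial division,
  n^5 − 3n^4 + 18n^3 − 58n^2 + 177n − 135 = ((1/2)n − 2)(2n^4 + 2n^3 + 26n^2 − 30n) + (9n^3 + 9n^2 + 117n − 135)
  2n^4 + 2n^3 + 26n^2 − 30n = ((2/9)n)(9n^3 + 9n^2 + 117n − 135) + (0)
Last nonzero remainder: 9n^3 + 9n^2 + 117n − 135. Dividing through by 9 gives the monic gcd n^3 + n^2 + 13n − 15.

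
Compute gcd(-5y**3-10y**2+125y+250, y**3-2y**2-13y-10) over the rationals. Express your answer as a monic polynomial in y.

y**2-3y-10

By polynomial division,
  -5y**3-10y**2+125y+250 = (-5)(y**3-2y**2-13y-10) + (-20y**2+60y+200)
  y**3-2y**2-13y-10 = (-(1/20)y-1/20)(-20y**2+60y+200) + (0)
Last nonzero remainder: -20y**2+60y+200. Dividing through by -20 gives the monic gcd y**2-3y-10.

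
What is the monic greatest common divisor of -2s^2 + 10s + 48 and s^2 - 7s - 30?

Repeated division with remainder:
  -2s^2 + 10s + 48 = (-2)(s^2 - 7s - 30) + (-4s - 12)
  s^2 - 7s - 30 = (-(1/4)s + 5/2)(-4s - 12) + (0)
Last nonzero remainder: -4s - 12. Dividing through by -4 gives the monic gcd s + 3.

s + 3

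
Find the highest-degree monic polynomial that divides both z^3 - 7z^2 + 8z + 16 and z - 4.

z - 4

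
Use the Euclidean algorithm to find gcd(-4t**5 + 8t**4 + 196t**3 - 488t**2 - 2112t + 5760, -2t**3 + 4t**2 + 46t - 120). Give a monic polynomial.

By polynomial division,
  -4t**5 + 8t**4 + 196t**3 - 488t**2 - 2112t + 5760 = (2t**2 - 52)(-2t**3 + 4t**2 + 46t - 120) + (-40t**2 + 280t - 480)
  -2t**3 + 4t**2 + 46t - 120 = ((1/20)t + 1/4)(-40t**2 + 280t - 480) + (0)
Last nonzero remainder: -40t**2 + 280t - 480. Dividing through by -40 gives the monic gcd t**2 - 7t + 12.

t**2 - 7t + 12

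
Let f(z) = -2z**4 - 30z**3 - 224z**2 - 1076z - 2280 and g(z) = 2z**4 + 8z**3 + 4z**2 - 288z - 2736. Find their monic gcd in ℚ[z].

z**3 + 10z**2 + 62z + 228

Apply the Euclidean algorithm:
  -2z**4 - 30z**3 - 224z**2 - 1076z - 2280 = (-1)(2z**4 + 8z**3 + 4z**2 - 288z - 2736) + (-22z**3 - 220z**2 - 1364z - 5016)
  2z**4 + 8z**3 + 4z**2 - 288z - 2736 = (-(1/11)z + 6/11)(-22z**3 - 220z**2 - 1364z - 5016) + (0)
Last nonzero remainder: -22z**3 - 220z**2 - 1364z - 5016. Dividing through by -22 gives the monic gcd z**3 + 10z**2 + 62z + 228.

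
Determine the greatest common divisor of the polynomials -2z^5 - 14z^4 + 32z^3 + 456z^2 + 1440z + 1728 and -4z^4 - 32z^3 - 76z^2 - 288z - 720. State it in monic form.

z^2 + 9z + 18

Repeated division with remainder:
  -2z^5 - 14z^4 + 32z^3 + 456z^2 + 1440z + 1728 = ((1/2)z - 1/2)(-4z^4 - 32z^3 - 76z^2 - 288z - 720) + (54z^3 + 562z^2 + 1656z + 1368)
  -4z^4 - 32z^3 - 76z^2 - 288z - 720 = (-(2/27)z + 130/729)(54z^3 + 562z^2 + 1656z + 1368) + (-(39040/729)z^2 - (39040/81)z - 78080/81)
  54z^3 + 562z^2 + 1656z + 1368 = (-(19683/19520)z - 13851/9760)(-(39040/729)z^2 - (39040/81)z - 78080/81) + (0)
Last nonzero remainder: -(39040/729)z^2 - (39040/81)z - 78080/81. Dividing through by -39040/729 gives the monic gcd z^2 + 9z + 18.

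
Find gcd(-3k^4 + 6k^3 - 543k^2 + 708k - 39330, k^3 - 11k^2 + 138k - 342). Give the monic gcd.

By polynomial division,
  -3k^4 + 6k^3 - 543k^2 + 708k - 39330 = (-3k - 27)(k^3 - 11k^2 + 138k - 342) + (-426k^2 + 3408k - 48564)
  k^3 - 11k^2 + 138k - 342 = (-(1/426)k + 1/142)(-426k^2 + 3408k - 48564) + (0)
Last nonzero remainder: -426k^2 + 3408k - 48564. Dividing through by -426 gives the monic gcd k^2 - 8k + 114.

k^2 - 8k + 114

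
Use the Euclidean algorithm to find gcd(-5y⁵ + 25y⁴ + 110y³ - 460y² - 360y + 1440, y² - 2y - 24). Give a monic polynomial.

y² - 2y - 24

Euclidean algorithm in ℚ[y]:
  -5y⁵ + 25y⁴ + 110y³ - 460y² - 360y + 1440 = (-5y³ + 15y² + 20y - 60)(y² - 2y - 24) + (0)
The last nonzero remainder y² - 2y - 24 is already monic.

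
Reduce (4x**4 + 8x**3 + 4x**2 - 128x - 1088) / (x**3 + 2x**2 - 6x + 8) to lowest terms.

By polynomial division,
  4x**4 + 8x**3 + 4x**2 - 128x - 1088 = (4x)(x**3 + 2x**2 - 6x + 8) + (28x**2 - 160x - 1088)
  x**3 + 2x**2 - 6x + 8 = ((1/28)x + 27/98)(28x**2 - 160x - 1088) + ((3770/49)x + 15080/49)
  28x**2 - 160x - 1088 = ((686/1885)x - 6664/1885)((3770/49)x + 15080/49) + (0)
Last nonzero remainder: (3770/49)x + 15080/49. Dividing through by 3770/49 gives the monic gcd x + 4.
Cancel x + 4 from numerator and denominator to get the reduced form.

(4x**3 - 8x**2 + 36x - 272)/(x**2 - 2x + 2)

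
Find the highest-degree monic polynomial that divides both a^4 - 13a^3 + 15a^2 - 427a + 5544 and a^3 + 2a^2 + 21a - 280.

a^2 + 7a + 56

By polynomial division,
  a^4 - 13a^3 + 15a^2 - 427a + 5544 = (a - 15)(a^3 + 2a^2 + 21a - 280) + (24a^2 + 168a + 1344)
  a^3 + 2a^2 + 21a - 280 = ((1/24)a - 5/24)(24a^2 + 168a + 1344) + (0)
Last nonzero remainder: 24a^2 + 168a + 1344. Dividing through by 24 gives the monic gcd a^2 + 7a + 56.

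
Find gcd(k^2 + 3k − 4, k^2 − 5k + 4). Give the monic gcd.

k − 1

Euclidean algorithm in ℚ[k]:
  k^2 + 3k − 4 = (k^2 − 5k + 4) + (8k − 8)
  k^2 − 5k + 4 = ((1/8)k − 1/2)(8k − 8) + (0)
Last nonzero remainder: 8k − 8. Dividing through by 8 gives the monic gcd k − 1.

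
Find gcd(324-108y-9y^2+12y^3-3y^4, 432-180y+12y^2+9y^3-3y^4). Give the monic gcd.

-36+24y-7y^2+y^3

Apply the Euclidean algorithm:
  -3y^4+12y^3-9y^2-108y+324 = (-3y^4+9y^3+12y^2-180y+432) + (3y^3-21y^2+72y-108)
  -3y^4+9y^3+12y^2-180y+432 = (-y-4)(3y^3-21y^2+72y-108) + (0)
Last nonzero remainder: 3y^3-21y^2+72y-108. Dividing through by 3 gives the monic gcd y^3-7y^2+24y-36.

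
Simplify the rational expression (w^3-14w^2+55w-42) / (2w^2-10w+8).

(w^2-13w+42)/(2w-8)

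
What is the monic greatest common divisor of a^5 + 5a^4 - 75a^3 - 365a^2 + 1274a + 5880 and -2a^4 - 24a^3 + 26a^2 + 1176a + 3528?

By polynomial division,
  a^5 + 5a^4 - 75a^3 - 365a^2 + 1274a + 5880 = (-(1/2)a + 7/2)(-2a^4 - 24a^3 + 26a^2 + 1176a + 3528) + (22a^3 + 132a^2 - 1078a - 6468)
  -2a^4 - 24a^3 + 26a^2 + 1176a + 3528 = (-(1/11)a - 6/11)(22a^3 + 132a^2 - 1078a - 6468) + (0)
Last nonzero remainder: 22a^3 + 132a^2 - 1078a - 6468. Dividing through by 22 gives the monic gcd a^3 + 6a^2 - 49a - 294.

a^3 + 6a^2 - 49a - 294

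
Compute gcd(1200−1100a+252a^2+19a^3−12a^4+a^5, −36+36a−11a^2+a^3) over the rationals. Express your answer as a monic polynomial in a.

12−8a+a^2

Euclidean algorithm in ℚ[a]:
  a^5−12a^4+19a^3+252a^2−1100a+1200 = (a^2−a−28)(a^3−11a^2+36a−36) + (16a^2−128a+192)
  a^3−11a^2+36a−36 = ((1/16)a−3/16)(16a^2−128a+192) + (0)
Last nonzero remainder: 16a^2−128a+192. Dividing through by 16 gives the monic gcd a^2−8a+12.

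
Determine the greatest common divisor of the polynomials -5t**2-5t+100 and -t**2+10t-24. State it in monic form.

t-4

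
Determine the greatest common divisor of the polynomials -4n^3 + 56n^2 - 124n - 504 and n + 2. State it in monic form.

n + 2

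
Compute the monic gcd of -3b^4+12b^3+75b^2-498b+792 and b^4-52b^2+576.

Repeated division with remainder:
  -3b^4+12b^3+75b^2-498b+792 = (-3)(b^4-52b^2+576) + (12b^3-81b^2-498b+2520)
  b^4-52b^2+576 = ((1/12)b+9/16)(12b^3-81b^2-498b+2520) + ((561/16)b^2+(561/8)b-1683/2)
  12b^3-81b^2-498b+2520 = ((64/187)b-560/187)((561/16)b^2+(561/8)b-1683/2) + (0)
Last nonzero remainder: (561/16)b^2+(561/8)b-1683/2. Dividing through by 561/16 gives the monic gcd b^2+2b-24.

b^2+2b-24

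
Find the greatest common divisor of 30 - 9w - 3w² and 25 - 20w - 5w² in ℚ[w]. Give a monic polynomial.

5 + w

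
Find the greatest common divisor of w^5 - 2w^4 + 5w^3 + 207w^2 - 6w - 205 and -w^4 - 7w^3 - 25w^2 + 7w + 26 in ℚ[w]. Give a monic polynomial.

Euclidean algorithm in ℚ[w]:
  w^5 - 2w^4 + 5w^3 + 207w^2 - 6w - 205 = (-w + 9)(-w^4 - 7w^3 - 25w^2 + 7w + 26) + (43w^3 + 439w^2 - 43w - 439)
  -w^4 - 7w^3 - 25w^2 + 7w + 26 = (-(1/43)w + 138/1849)(43w^3 + 439w^2 - 43w - 439) + (-(108656/1849)w^2 + 108656/1849)
  43w^3 + 439w^2 - 43w - 439 = (-(79507/108656)w - 811711/108656)(-(108656/1849)w^2 + 108656/1849) + (0)
Last nonzero remainder: -(108656/1849)w^2 + 108656/1849. Dividing through by -108656/1849 gives the monic gcd w^2 - 1.

w^2 - 1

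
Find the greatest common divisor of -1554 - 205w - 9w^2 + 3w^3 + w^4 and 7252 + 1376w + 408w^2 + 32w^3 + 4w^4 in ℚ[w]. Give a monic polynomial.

By polynomial division,
  w^4 + 3w^3 - 9w^2 - 205w - 1554 = (1/4)(4w^4 + 32w^3 + 408w^2 + 1376w + 7252) + (-5w^3 - 111w^2 - 549w - 3367)
  4w^4 + 32w^3 + 408w^2 + 1376w + 7252 = (-(4/5)w + 284/25)(-5w^3 - 111w^2 - 549w - 3367) + ((30744/25)w^2 + (122976/25)w + 1137528/25)
  -5w^3 - 111w^2 - 549w - 3367 = (-(125/30744)w - 325/4392)((30744/25)w^2 + (122976/25)w + 1137528/25) + (0)
Last nonzero remainder: (30744/25)w^2 + (122976/25)w + 1137528/25. Dividing through by 30744/25 gives the monic gcd w^2 + 4w + 37.

37 + 4w + w^2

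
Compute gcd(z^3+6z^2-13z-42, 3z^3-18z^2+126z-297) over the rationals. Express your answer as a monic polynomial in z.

Euclidean algorithm in ℚ[z]:
  z^3+6z^2-13z-42 = (1/3)(3z^3-18z^2+126z-297) + (12z^2-55z+57)
  3z^3-18z^2+126z-297 = ((1/4)z-17/48)(12z^2-55z+57) + ((4429/48)z-4429/16)
  12z^2-55z+57 = ((576/4429)z-912/4429)((4429/48)z-4429/16) + (0)
Last nonzero remainder: (4429/48)z-4429/16. Dividing through by 4429/48 gives the monic gcd z-3.

z-3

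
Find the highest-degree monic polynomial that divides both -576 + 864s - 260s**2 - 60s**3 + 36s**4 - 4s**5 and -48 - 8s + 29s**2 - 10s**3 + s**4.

Euclidean algorithm in ℚ[s]:
  -4s**5 + 36s**4 - 60s**3 - 260s**2 + 864s - 576 = (-4s - 4)(s**4 - 10s**3 + 29s**2 - 8s - 48) + (16s**3 - 176s**2 + 640s - 768)
  s**4 - 10s**3 + 29s**2 - 8s - 48 = ((1/16)s + 1/16)(16s**3 - 176s**2 + 640s - 768) + (0)
Last nonzero remainder: 16s**3 - 176s**2 + 640s - 768. Dividing through by 16 gives the monic gcd s**3 - 11s**2 + 40s - 48.

-48 + 40s - 11s**2 + s**3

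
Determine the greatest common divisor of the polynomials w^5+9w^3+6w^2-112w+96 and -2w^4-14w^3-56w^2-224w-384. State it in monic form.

w^3+3w^2+16w+48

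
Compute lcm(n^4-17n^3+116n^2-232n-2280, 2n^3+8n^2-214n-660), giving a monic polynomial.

n^5-6n^4-71n^3+1044n^2-4832n-25080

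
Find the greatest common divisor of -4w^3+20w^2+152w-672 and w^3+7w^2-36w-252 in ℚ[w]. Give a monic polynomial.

Repeated division with remainder:
  -4w^3+20w^2+152w-672 = (-4)(w^3+7w^2-36w-252) + (48w^2+8w-1680)
  w^3+7w^2-36w-252 = ((1/48)w+41/288)(48w^2+8w-1680) + (-(77/36)w-77/6)
  48w^2+8w-1680 = (-(1728/77)w+1440/11)(-(77/36)w-77/6) + (0)
Last nonzero remainder: -(77/36)w-77/6. Dividing through by -77/36 gives the monic gcd w+6.

w+6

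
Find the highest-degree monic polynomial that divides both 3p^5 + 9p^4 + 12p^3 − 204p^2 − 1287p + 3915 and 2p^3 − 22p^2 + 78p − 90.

p^2 − 6p + 9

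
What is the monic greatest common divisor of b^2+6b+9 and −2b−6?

b+3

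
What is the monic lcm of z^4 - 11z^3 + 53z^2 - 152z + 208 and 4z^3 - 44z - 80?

Apply the Euclidean algorithm:
  z^4 - 11z^3 + 53z^2 - 152z + 208 = ((1/4)z - 11/4)(4z^3 - 44z - 80) + (64z^2 - 253z - 12)
  4z^3 - 44z - 80 = ((1/16)z + 253/1024)(64z^2 - 253z - 12) + ((19721/1024)z - 19721/256)
  64z^2 - 253z - 12 = ((65536/19721)z + 3072/19721)((19721/1024)z - 19721/256) + (0)
Last nonzero remainder: (19721/1024)z - 19721/256. Dividing through by 19721/1024 gives the monic gcd z - 4.
Then lcm(f, g) = f·g / gcd(f, g); expanding and making the result monic gives the answer.

z^6 - 7z^5 + 14z^4 + 5z^3 - 135z^2 + 72z + 1040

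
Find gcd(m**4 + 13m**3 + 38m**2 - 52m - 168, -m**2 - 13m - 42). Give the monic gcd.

m**2 + 13m + 42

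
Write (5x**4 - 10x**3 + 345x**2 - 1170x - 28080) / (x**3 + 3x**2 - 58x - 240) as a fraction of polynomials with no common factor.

Euclidean algorithm in ℚ[x]:
  5x**4 - 10x**3 + 345x**2 - 1170x - 28080 = (5x - 25)(x**3 + 3x**2 - 58x - 240) + (710x**2 - 1420x - 34080)
  x**3 + 3x**2 - 58x - 240 = ((1/710)x + 1/142)(710x**2 - 1420x - 34080) + (0)
Last nonzero remainder: 710x**2 - 1420x - 34080. Dividing through by 710 gives the monic gcd x**2 - 2x - 48.
Cancel x**2 - 2x - 48 from numerator and denominator to get the reduced form.

(5x**2 + 585)/(x + 5)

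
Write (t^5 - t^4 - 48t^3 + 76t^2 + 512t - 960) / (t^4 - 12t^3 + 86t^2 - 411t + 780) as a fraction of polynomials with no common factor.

(t^3 + 8t^2 + 4t - 48)/(t^2 - 3t + 39)

By polynomial division,
  t^5 - t^4 - 48t^3 + 76t^2 + 512t - 960 = (t + 11)(t^4 - 12t^3 + 86t^2 - 411t + 780) + (-2t^3 - 459t^2 + 4253t - 9540)
  t^4 - 12t^3 + 86t^2 - 411t + 780 = (-(1/2)t + 483/4)(-2t^3 - 459t^2 + 4253t - 9540) + ((230547/4)t^2 - (2074923/4)t + 1152735)
  -2t^3 - 459t^2 + 4253t - 9540 = (-(8/230547)t - 636/76849)((230547/4)t^2 - (2074923/4)t + 1152735) + (0)
Last nonzero remainder: (230547/4)t^2 - (2074923/4)t + 1152735. Dividing through by 230547/4 gives the monic gcd t^2 - 9t + 20.
Cancel t^2 - 9t + 20 from numerator and denominator to get the reduced form.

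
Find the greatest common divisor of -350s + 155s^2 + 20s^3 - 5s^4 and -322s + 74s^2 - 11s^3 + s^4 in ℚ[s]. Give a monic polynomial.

Repeated division with remainder:
  -5s^4 + 20s^3 + 155s^2 - 350s = (-5)(s^4 - 11s^3 + 74s^2 - 322s) + (-35s^3 + 525s^2 - 1960s)
  s^4 - 11s^3 + 74s^2 - 322s = (-(1/35)s - 4/35)(-35s^3 + 525s^2 - 1960s) + (78s^2 - 546s)
  -35s^3 + 525s^2 - 1960s = (-(35/78)s + 140/39)(78s^2 - 546s) + (0)
Last nonzero remainder: 78s^2 - 546s. Dividing through by 78 gives the monic gcd s^2 - 7s.

-7s + s^2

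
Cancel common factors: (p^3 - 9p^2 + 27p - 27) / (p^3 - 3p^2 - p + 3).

Apply the Euclidean algorithm:
  p^3 - 9p^2 + 27p - 27 = (p^3 - 3p^2 - p + 3) + (-6p^2 + 28p - 30)
  p^3 - 3p^2 - p + 3 = (-(1/6)p - 5/18)(-6p^2 + 28p - 30) + ((16/9)p - 16/3)
  -6p^2 + 28p - 30 = (-(27/8)p + 45/8)((16/9)p - 16/3) + (0)
Last nonzero remainder: (16/9)p - 16/3. Dividing through by 16/9 gives the monic gcd p - 3.
Cancel p - 3 from numerator and denominator to get the reduced form.

(p^2 - 6p + 9)/(p^2 - 1)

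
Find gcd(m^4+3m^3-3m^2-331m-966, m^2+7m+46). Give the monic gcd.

By polynomial division,
  m^4+3m^3-3m^2-331m-966 = (m^2-4m-21)(m^2+7m+46) + (0)
The last nonzero remainder m^2+7m+46 is already monic.

m^2+7m+46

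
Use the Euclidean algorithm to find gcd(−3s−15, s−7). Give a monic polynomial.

Euclidean algorithm in ℚ[s]:
  −3s−15 = (−3)(s−7) + (−36)
  s−7 = (−(1/36)s+7/36)(−36) + (0)
The last nonzero remainder is the constant −36, so the polynomials are coprime and gcd = 1.

1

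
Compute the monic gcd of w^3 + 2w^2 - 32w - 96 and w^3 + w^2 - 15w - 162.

w - 6

Euclidean algorithm in ℚ[w]:
  w^3 + 2w^2 - 32w - 96 = (w^3 + w^2 - 15w - 162) + (w^2 - 17w + 66)
  w^3 + w^2 - 15w - 162 = (w + 18)(w^2 - 17w + 66) + (225w - 1350)
  w^2 - 17w + 66 = ((1/225)w - 11/225)(225w - 1350) + (0)
Last nonzero remainder: 225w - 1350. Dividing through by 225 gives the monic gcd w - 6.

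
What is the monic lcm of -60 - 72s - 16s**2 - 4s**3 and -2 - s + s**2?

-30 - 21s + 10s**2 + 2s**3 + s**4

Repeated division with remainder:
  -4s**3 - 16s**2 - 72s - 60 = (-4s - 20)(s**2 - s - 2) + (-100s - 100)
  s**2 - s - 2 = (-(1/100)s + 1/50)(-100s - 100) + (0)
Last nonzero remainder: -100s - 100. Dividing through by -100 gives the monic gcd s + 1.
Then lcm(f, g) = f·g / gcd(f, g); expanding and making the result monic gives the answer.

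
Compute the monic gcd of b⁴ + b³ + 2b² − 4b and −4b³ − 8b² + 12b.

b² − b

Repeated division with remainder:
  b⁴ + b³ + 2b² − 4b = (−(1/4)b + 1/4)(−4b³ − 8b² + 12b) + (7b² − 7b)
  −4b³ − 8b² + 12b = (−(4/7)b − 12/7)(7b² − 7b) + (0)
Last nonzero remainder: 7b² − 7b. Dividing through by 7 gives the monic gcd b² − b.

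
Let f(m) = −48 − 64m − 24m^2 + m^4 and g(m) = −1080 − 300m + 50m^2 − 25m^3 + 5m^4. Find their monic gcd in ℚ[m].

Repeated division with remainder:
  m^4 − 24m^2 − 64m − 48 = (1/5)(5m^4 − 25m^3 + 50m^2 − 300m − 1080) + (5m^3 − 34m^2 − 4m + 168)
  5m^4 − 25m^3 + 50m^2 − 300m − 1080 = (m + 9/5)(5m^3 − 34m^2 − 4m + 168) + ((576/5)m^2 − (2304/5)m − 6912/5)
  5m^3 − 34m^2 − 4m + 168 = ((25/576)m − 35/288)((576/5)m^2 − (2304/5)m − 6912/5) + (0)
Last nonzero remainder: (576/5)m^2 − (2304/5)m − 6912/5. Dividing through by 576/5 gives the monic gcd m^2 − 4m − 12.

−12 − 4m + m^2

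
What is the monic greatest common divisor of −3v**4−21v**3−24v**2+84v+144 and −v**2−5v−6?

v**2+5v+6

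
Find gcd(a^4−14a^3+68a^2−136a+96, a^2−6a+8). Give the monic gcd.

Apply the Euclidean algorithm:
  a^4−14a^3+68a^2−136a+96 = (a^2−8a+12)(a^2−6a+8) + (0)
The last nonzero remainder a^2−6a+8 is already monic.

a^2−6a+8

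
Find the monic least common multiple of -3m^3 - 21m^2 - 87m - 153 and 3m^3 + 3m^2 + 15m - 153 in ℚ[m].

m^4 + 4m^3 + 8m^2 - 36m - 153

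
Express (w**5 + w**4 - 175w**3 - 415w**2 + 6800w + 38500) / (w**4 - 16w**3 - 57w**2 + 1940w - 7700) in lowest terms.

Euclidean algorithm in ℚ[w]:
  w**5 + w**4 - 175w**3 - 415w**2 + 6800w + 38500 = (w + 17)(w**4 - 16w**3 - 57w**2 + 1940w - 7700) + (154w**3 - 1386w**2 - 18480w + 169400)
  w**4 - 16w**3 - 57w**2 + 1940w - 7700 = ((1/154)w - 1/22)(154w**3 - 1386w**2 - 18480w + 169400) + (0)
Last nonzero remainder: 154w**3 - 1386w**2 - 18480w + 169400. Dividing through by 154 gives the monic gcd w**3 - 9w**2 - 120w + 1100.
Cancel w**3 - 9w**2 - 120w + 1100 from numerator and denominator to get the reduced form.

(w**2 + 10w + 35)/(w - 7)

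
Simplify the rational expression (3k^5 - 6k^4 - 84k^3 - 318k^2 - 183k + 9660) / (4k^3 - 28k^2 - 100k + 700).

By polynomial division,
  3k^5 - 6k^4 - 84k^3 - 318k^2 - 183k + 9660 = ((3/4)k^2 + (15/4)k + 24)(4k^3 - 28k^2 - 100k + 700) + (204k^2 - 408k - 7140)
  4k^3 - 28k^2 - 100k + 700 = ((1/51)k - 5/51)(204k^2 - 408k - 7140) + (0)
Last nonzero remainder: 204k^2 - 408k - 7140. Dividing through by 204 gives the monic gcd k^2 - 2k - 35.
Cancel k^2 - 2k - 35 from numerator and denominator to get the reduced form.

(3k^3 + 21k - 276)/(4k - 20)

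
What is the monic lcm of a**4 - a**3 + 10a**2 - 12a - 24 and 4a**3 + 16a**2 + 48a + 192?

Apply the Euclidean algorithm:
  a**4 - a**3 + 10a**2 - 12a - 24 = ((1/4)a - 5/4)(4a**3 + 16a**2 + 48a + 192) + (18a**2 + 216)
  4a**3 + 16a**2 + 48a + 192 = ((2/9)a + 8/9)(18a**2 + 216) + (0)
Last nonzero remainder: 18a**2 + 216. Dividing through by 18 gives the monic gcd a**2 + 12.
Then lcm(f, g) = f·g / gcd(f, g); expanding and making the result monic gives the answer.

a**5 + 3a**4 + 6a**3 + 28a**2 - 72a - 96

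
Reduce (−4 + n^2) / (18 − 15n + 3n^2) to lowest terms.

(2 + n)/(−9 + 3n)

Euclidean algorithm in ℚ[n]:
  n^2 − 4 = (1/3)(3n^2 − 15n + 18) + (5n − 10)
  3n^2 − 15n + 18 = ((3/5)n − 9/5)(5n − 10) + (0)
Last nonzero remainder: 5n − 10. Dividing through by 5 gives the monic gcd n − 2.
Cancel n − 2 from numerator and denominator to get the reduced form.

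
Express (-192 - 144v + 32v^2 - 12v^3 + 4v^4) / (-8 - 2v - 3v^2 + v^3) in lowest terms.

(48 + 48v + 4v^2 + 4v^3)/(2 + v + v^2)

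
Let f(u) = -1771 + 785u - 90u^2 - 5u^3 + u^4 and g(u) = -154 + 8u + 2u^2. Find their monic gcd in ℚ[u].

Repeated division with remainder:
  u^4 - 5u^3 - 90u^2 + 785u - 1771 = ((1/2)u^2 - (9/2)u + 23/2)(2u^2 + 8u - 154) + (0)
Last nonzero remainder: 2u^2 + 8u - 154. Dividing through by 2 gives the monic gcd u^2 + 4u - 77.

-77 + 4u + u^2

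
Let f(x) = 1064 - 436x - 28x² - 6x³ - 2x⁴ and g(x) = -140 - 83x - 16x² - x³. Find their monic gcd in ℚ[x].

7 + x

Apply the Euclidean algorithm:
  -2x⁴ - 6x³ - 28x² - 436x + 1064 = (2x - 26)(-x³ - 16x² - 83x - 140) + (-278x² - 2314x - 2576)
  -x³ - 16x² - 83x - 140 = ((1/278)x + 1067/38642)(-278x² - 2314x - 2576) + (-(190092/19321)x - 1330644/19321)
  -278x² - 2314x - 2576 = ((2685619/95046)x + 1777532/47523)(-(190092/19321)x - 1330644/19321) + (0)
Last nonzero remainder: -(190092/19321)x - 1330644/19321. Dividing through by -190092/19321 gives the monic gcd x + 7.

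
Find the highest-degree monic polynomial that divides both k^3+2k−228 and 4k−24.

k−6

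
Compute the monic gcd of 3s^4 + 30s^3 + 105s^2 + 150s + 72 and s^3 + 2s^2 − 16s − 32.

Apply the Euclidean algorithm:
  3s^4 + 30s^3 + 105s^2 + 150s + 72 = (3s + 24)(s^3 + 2s^2 − 16s − 32) + (105s^2 + 630s + 840)
  s^3 + 2s^2 − 16s − 32 = ((1/105)s − 4/105)(105s^2 + 630s + 840) + (0)
Last nonzero remainder: 105s^2 + 630s + 840. Dividing through by 105 gives the monic gcd s^2 + 6s + 8.

s^2 + 6s + 8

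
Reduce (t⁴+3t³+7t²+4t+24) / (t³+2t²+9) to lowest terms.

(t²+4t+8)/(t+3)

By polynomial division,
  t⁴+3t³+7t²+4t+24 = (t+1)(t³+2t²+9) + (5t²-5t+15)
  t³+2t²+9 = ((1/5)t+3/5)(5t²-5t+15) + (0)
Last nonzero remainder: 5t²-5t+15. Dividing through by 5 gives the monic gcd t²-t+3.
Cancel t²-t+3 from numerator and denominator to get the reduced form.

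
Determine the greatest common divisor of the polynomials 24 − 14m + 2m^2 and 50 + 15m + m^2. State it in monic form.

1

By polynomial division,
  2m^2 − 14m + 24 = (2)(m^2 + 15m + 50) + (−44m − 76)
  m^2 + 15m + 50 = (−(1/44)m − 73/242)(−44m − 76) + (3276/121)
  −44m − 76 = (−(1331/819)m − 2299/819)(3276/121) + (0)
The last nonzero remainder is the constant 3276/121, so the polynomials are coprime and gcd = 1.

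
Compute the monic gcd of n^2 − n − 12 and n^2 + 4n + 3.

n + 3

Euclidean algorithm in ℚ[n]:
  n^2 − n − 12 = (n^2 + 4n + 3) + (−5n − 15)
  n^2 + 4n + 3 = (−(1/5)n − 1/5)(−5n − 15) + (0)
Last nonzero remainder: −5n − 15. Dividing through by −5 gives the monic gcd n + 3.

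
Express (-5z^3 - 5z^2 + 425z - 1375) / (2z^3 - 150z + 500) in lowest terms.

Euclidean algorithm in ℚ[z]:
  -5z^3 - 5z^2 + 425z - 1375 = (-5/2)(2z^3 - 150z + 500) + (-5z^2 + 50z - 125)
  2z^3 - 150z + 500 = (-(2/5)z - 4)(-5z^2 + 50z - 125) + (0)
Last nonzero remainder: -5z^2 + 50z - 125. Dividing through by -5 gives the monic gcd z^2 - 10z + 25.
Cancel z^2 - 10z + 25 from numerator and denominator to get the reduced form.

(-5z - 55)/(2z + 20)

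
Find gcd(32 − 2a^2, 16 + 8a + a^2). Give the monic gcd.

4 + a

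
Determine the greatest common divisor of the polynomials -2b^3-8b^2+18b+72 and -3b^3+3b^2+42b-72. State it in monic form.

b^2+b-12

Repeated division with remainder:
  -2b^3-8b^2+18b+72 = (2/3)(-3b^3+3b^2+42b-72) + (-10b^2-10b+120)
  -3b^3+3b^2+42b-72 = ((3/10)b-3/5)(-10b^2-10b+120) + (0)
Last nonzero remainder: -10b^2-10b+120. Dividing through by -10 gives the monic gcd b^2+b-12.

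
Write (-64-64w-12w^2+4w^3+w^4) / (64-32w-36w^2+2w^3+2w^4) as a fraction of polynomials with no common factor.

(2+w)/(-2+2w)

Euclidean algorithm in ℚ[w]:
  w^4+4w^3-12w^2-64w-64 = (1/2)(2w^4+2w^3-36w^2-32w+64) + (3w^3+6w^2-48w-96)
  2w^4+2w^3-36w^2-32w+64 = ((2/3)w-2/3)(3w^3+6w^2-48w-96) + (0)
Last nonzero remainder: 3w^3+6w^2-48w-96. Dividing through by 3 gives the monic gcd w^3+2w^2-16w-32.
Cancel w^3+2w^2-16w-32 from numerator and denominator to get the reduced form.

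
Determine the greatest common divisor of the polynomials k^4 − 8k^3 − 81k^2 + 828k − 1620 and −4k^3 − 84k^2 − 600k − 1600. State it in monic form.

Apply the Euclidean algorithm:
  k^4 − 8k^3 − 81k^2 + 828k − 1620 = (−(1/4)k + 29/4)(−4k^3 − 84k^2 − 600k − 1600) + (378k^2 + 4778k + 9980)
  −4k^3 − 84k^2 − 600k − 1600 = (−(2/189)k − 3160/35721)(378k^2 + 4778k + 9980) + (−(2561680/35721)k − 25616800/35721)
  378k^2 + 4778k + 9980 = (−(6751269/1280840)k − 17824779/1280840)(−(2561680/35721)k − 25616800/35721) + (0)
Last nonzero remainder: −(2561680/35721)k − 25616800/35721. Dividing through by −2561680/35721 gives the monic gcd k + 10.

k + 10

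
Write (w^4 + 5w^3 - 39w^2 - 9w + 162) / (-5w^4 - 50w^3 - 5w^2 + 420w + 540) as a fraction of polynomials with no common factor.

(-w + 3)/(5w + 10)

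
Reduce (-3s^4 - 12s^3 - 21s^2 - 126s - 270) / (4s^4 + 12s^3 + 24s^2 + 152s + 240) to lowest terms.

Apply the Euclidean algorithm:
  -3s^4 - 12s^3 - 21s^2 - 126s - 270 = (-3/4)(4s^4 + 12s^3 + 24s^2 + 152s + 240) + (-3s^3 - 3s^2 - 12s - 90)
  4s^4 + 12s^3 + 24s^2 + 152s + 240 = (-(4/3)s - 8/3)(-3s^3 - 3s^2 - 12s - 90) + (0)
Last nonzero remainder: -3s^3 - 3s^2 - 12s - 90. Dividing through by -3 gives the monic gcd s^3 + s^2 + 4s + 30.
Cancel s^3 + s^2 + 4s + 30 from numerator and denominator to get the reduced form.

(-3s - 9)/(4s + 8)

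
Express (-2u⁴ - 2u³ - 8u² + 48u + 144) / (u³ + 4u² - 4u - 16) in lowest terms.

By polynomial division,
  -2u⁴ - 2u³ - 8u² + 48u + 144 = (-2u + 6)(u³ + 4u² - 4u - 16) + (-40u² + 40u + 240)
  u³ + 4u² - 4u - 16 = (-(1/40)u - 1/8)(-40u² + 40u + 240) + (7u + 14)
  -40u² + 40u + 240 = (-(40/7)u + 120/7)(7u + 14) + (0)
Last nonzero remainder: 7u + 14. Dividing through by 7 gives the monic gcd u + 2.
Cancel u + 2 from numerator and denominator to get the reduced form.

(-2u³ + 2u² - 12u + 72)/(u² + 2u - 8)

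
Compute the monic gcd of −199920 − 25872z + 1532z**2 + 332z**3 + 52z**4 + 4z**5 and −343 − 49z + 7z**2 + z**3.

Euclidean algorithm in ℚ[z]:
  4z**5 + 52z**4 + 332z**3 + 1532z**2 − 25872z − 199920 = (4z**2 + 24z + 360)(z**3 + 7z**2 − 49z − 343) + (1560z**2 − 76440)
  z**3 + 7z**2 − 49z − 343 = ((1/1560)z + 7/1560)(1560z**2 − 76440) + (0)
Last nonzero remainder: 1560z**2 − 76440. Dividing through by 1560 gives the monic gcd z**2 − 49.

−49 + z**2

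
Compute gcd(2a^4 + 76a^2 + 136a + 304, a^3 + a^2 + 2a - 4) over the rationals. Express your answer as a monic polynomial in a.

Apply the Euclidean algorithm:
  2a^4 + 76a^2 + 136a + 304 = (2a - 2)(a^3 + a^2 + 2a - 4) + (74a^2 + 148a + 296)
  a^3 + a^2 + 2a - 4 = ((1/74)a - 1/74)(74a^2 + 148a + 296) + (0)
Last nonzero remainder: 74a^2 + 148a + 296. Dividing through by 74 gives the monic gcd a^2 + 2a + 4.

a^2 + 2a + 4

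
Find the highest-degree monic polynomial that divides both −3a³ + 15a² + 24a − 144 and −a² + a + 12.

a² − a − 12

Apply the Euclidean algorithm:
  −3a³ + 15a² + 24a − 144 = (3a − 12)(−a² + a + 12) + (0)
Last nonzero remainder: −a² + a + 12. Dividing through by −1 gives the monic gcd a² − a − 12.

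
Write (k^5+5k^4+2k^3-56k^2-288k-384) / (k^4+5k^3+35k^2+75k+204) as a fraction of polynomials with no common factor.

Repeated division with remainder:
  k^5+5k^4+2k^3-56k^2-288k-384 = (k)(k^4+5k^3+35k^2+75k+204) + (-33k^3-131k^2-492k-384)
  k^4+5k^3+35k^2+75k+204 = (-(1/33)k-34/1089)(-33k^3-131k^2-492k-384) + ((17425/1089)k^2+(17425/363)k+69700/363)
  -33k^3-131k^2-492k-384 = (-(35937/17425)k-34848/17425)((17425/1089)k^2+(17425/363)k+69700/363) + (0)
Last nonzero remainder: (17425/1089)k^2+(17425/363)k+69700/363. Dividing through by 17425/1089 gives the monic gcd k^2+3k+12.
Cancel k^2+3k+12 from numerator and denominator to get the reduced form.

(k^3+2k^2-16k-32)/(k^2+2k+17)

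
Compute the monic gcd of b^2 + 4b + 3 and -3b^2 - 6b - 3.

Repeated division with remainder:
  b^2 + 4b + 3 = (-1/3)(-3b^2 - 6b - 3) + (2b + 2)
  -3b^2 - 6b - 3 = (-(3/2)b - 3/2)(2b + 2) + (0)
Last nonzero remainder: 2b + 2. Dividing through by 2 gives the monic gcd b + 1.

b + 1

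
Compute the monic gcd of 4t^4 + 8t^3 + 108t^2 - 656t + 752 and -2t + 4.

t - 2

Repeated division with remainder:
  4t^4 + 8t^3 + 108t^2 - 656t + 752 = (-2t^3 - 8t^2 - 70t + 188)(-2t + 4) + (0)
Last nonzero remainder: -2t + 4. Dividing through by -2 gives the monic gcd t - 2.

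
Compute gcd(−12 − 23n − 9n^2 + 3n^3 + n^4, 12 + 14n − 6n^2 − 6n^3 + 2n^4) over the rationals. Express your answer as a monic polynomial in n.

Euclidean algorithm in ℚ[n]:
  n^4 + 3n^3 − 9n^2 − 23n − 12 = (1/2)(2n^4 − 6n^3 − 6n^2 + 14n + 12) + (6n^3 − 6n^2 − 30n − 18)
  2n^4 − 6n^3 − 6n^2 + 14n + 12 = ((1/3)n − 2/3)(6n^3 − 6n^2 − 30n − 18) + (0)
Last nonzero remainder: 6n^3 − 6n^2 − 30n − 18. Dividing through by 6 gives the monic gcd n^3 − n^2 − 5n − 3.

−3 − 5n − n^2 + n^3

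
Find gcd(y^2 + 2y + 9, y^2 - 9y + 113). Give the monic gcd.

Repeated division with remainder:
  y^2 + 2y + 9 = (y^2 - 9y + 113) + (11y - 104)
  y^2 - 9y + 113 = ((1/11)y + 5/121)(11y - 104) + (14193/121)
  11y - 104 = ((1331/14193)y - 12584/14193)(14193/121) + (0)
The last nonzero remainder is the constant 14193/121, so the polynomials are coprime and gcd = 1.

1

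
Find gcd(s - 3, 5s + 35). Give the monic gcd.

Euclidean algorithm in ℚ[s]:
  s - 3 = (1/5)(5s + 35) + (-10)
  5s + 35 = (-(1/2)s - 7/2)(-10) + (0)
The last nonzero remainder is the constant -10, so the polynomials are coprime and gcd = 1.

1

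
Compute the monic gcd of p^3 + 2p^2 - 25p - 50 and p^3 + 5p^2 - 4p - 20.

p^2 + 7p + 10

Apply the Euclidean algorithm:
  p^3 + 2p^2 - 25p - 50 = (p^3 + 5p^2 - 4p - 20) + (-3p^2 - 21p - 30)
  p^3 + 5p^2 - 4p - 20 = (-(1/3)p + 2/3)(-3p^2 - 21p - 30) + (0)
Last nonzero remainder: -3p^2 - 21p - 30. Dividing through by -3 gives the monic gcd p^2 + 7p + 10.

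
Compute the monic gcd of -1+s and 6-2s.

Apply the Euclidean algorithm:
  s-1 = (-1/2)(-2s+6) + (2)
  -2s+6 = (-s+3)(2) + (0)
The last nonzero remainder is the constant 2, so the polynomials are coprime and gcd = 1.

1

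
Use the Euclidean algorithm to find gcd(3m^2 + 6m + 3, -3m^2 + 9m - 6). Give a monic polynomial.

Euclidean algorithm in ℚ[m]:
  3m^2 + 6m + 3 = (-1)(-3m^2 + 9m - 6) + (15m - 3)
  -3m^2 + 9m - 6 = (-(1/5)m + 14/25)(15m - 3) + (-108/25)
  15m - 3 = (-(125/36)m + 25/36)(-108/25) + (0)
The last nonzero remainder is the constant -108/25, so the polynomials are coprime and gcd = 1.

1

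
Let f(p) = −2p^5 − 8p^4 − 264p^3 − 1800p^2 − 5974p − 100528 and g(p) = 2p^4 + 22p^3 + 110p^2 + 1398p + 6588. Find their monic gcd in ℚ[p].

p^2 − 4p + 61

Apply the Euclidean algorithm:
  −2p^5 − 8p^4 − 264p^3 − 1800p^2 − 5974p − 100528 = (−p + 7)(2p^4 + 22p^3 + 110p^2 + 1398p + 6588) + (−308p^3 − 1172p^2 − 9172p − 146644)
  2p^4 + 22p^3 + 110p^2 + 1398p + 6588 = (−(1/154)p − 277/5929)(−308p^3 − 1172p^2 − 9172p − 146644) + (−(25576/5929)p^2 + (102304/5929)p − 1560136/5929)
  −308p^3 − 1172p^2 − 9172p − 146644 = ((456533/6394)p + 3563329/6394)(−(25576/5929)p^2 + (102304/5929)p − 1560136/5929) + (0)
Last nonzero remainder: −(25576/5929)p^2 + (102304/5929)p − 1560136/5929. Dividing through by −25576/5929 gives the monic gcd p^2 − 4p + 61.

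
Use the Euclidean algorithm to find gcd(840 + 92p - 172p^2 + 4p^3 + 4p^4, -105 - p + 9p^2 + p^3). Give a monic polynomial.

Apply the Euclidean algorithm:
  4p^4 + 4p^3 - 172p^2 + 92p + 840 = (4p - 32)(p^3 + 9p^2 - p - 105) + (120p^2 + 480p - 2520)
  p^3 + 9p^2 - p - 105 = ((1/120)p + 1/24)(120p^2 + 480p - 2520) + (0)
Last nonzero remainder: 120p^2 + 480p - 2520. Dividing through by 120 gives the monic gcd p^2 + 4p - 21.

-21 + 4p + p^2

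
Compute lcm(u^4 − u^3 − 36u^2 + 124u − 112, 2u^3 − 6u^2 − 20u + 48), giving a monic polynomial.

u^5 + 2u^4 − 39u^3 + 16u^2 + 260u − 336

By polynomial division,
  u^4 − u^3 − 36u^2 + 124u − 112 = ((1/2)u + 1)(2u^3 − 6u^2 − 20u + 48) + (−20u^2 + 120u − 160)
  2u^3 − 6u^2 − 20u + 48 = (−(1/10)u − 3/10)(−20u^2 + 120u − 160) + (0)
Last nonzero remainder: −20u^2 + 120u − 160. Dividing through by −20 gives the monic gcd u^2 − 6u + 8.
Then lcm(f, g) = f·g / gcd(f, g); expanding and making the result monic gives the answer.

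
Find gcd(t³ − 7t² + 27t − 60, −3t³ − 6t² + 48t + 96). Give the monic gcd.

t − 4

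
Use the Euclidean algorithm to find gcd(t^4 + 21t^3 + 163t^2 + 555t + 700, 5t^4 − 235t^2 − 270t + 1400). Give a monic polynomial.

Apply the Euclidean algorithm:
  t^4 + 21t^3 + 163t^2 + 555t + 700 = (1/5)(5t^4 − 235t^2 − 270t + 1400) + (21t^3 + 210t^2 + 609t + 420)
  5t^4 − 235t^2 − 270t + 1400 = ((5/21)t − 50/21)(21t^3 + 210t^2 + 609t + 420) + (120t^2 + 1080t + 2400)
  21t^3 + 210t^2 + 609t + 420 = ((7/40)t + 7/40)(120t^2 + 1080t + 2400) + (0)
Last nonzero remainder: 120t^2 + 1080t + 2400. Dividing through by 120 gives the monic gcd t^2 + 9t + 20.

t^2 + 9t + 20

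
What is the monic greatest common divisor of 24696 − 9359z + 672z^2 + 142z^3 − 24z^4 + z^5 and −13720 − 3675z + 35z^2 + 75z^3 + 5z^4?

Euclidean algorithm in ℚ[z]:
  z^5 − 24z^4 + 142z^3 + 672z^2 − 9359z + 24696 = ((1/5)z − 39/5)(5z^4 + 75z^3 + 35z^2 − 3675z − 13720) + (720z^3 + 1680z^2 − 35280z − 82320)
  5z^4 + 75z^3 + 35z^2 − 3675z − 13720 = ((1/144)z + 19/216)(720z^3 + 1680z^2 − 35280z − 82320) + ((1190/9)z^2 − 58310/9)
  720z^3 + 1680z^2 − 35280z − 82320 = ((648/119)z + 216/17)((1190/9)z^2 − 58310/9) + (0)
Last nonzero remainder: (1190/9)z^2 − 58310/9. Dividing through by 1190/9 gives the monic gcd z^2 − 49.

−49 + z^2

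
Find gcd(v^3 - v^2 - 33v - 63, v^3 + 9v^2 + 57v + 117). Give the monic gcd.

Euclidean algorithm in ℚ[v]:
  v^3 - v^2 - 33v - 63 = (v^3 + 9v^2 + 57v + 117) + (-10v^2 - 90v - 180)
  v^3 + 9v^2 + 57v + 117 = (-(1/10)v)(-10v^2 - 90v - 180) + (39v + 117)
  -10v^2 - 90v - 180 = (-(10/39)v - 20/13)(39v + 117) + (0)
Last nonzero remainder: 39v + 117. Dividing through by 39 gives the monic gcd v + 3.

v + 3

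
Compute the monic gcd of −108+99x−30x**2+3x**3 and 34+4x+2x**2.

Repeated division with remainder:
  3x**3−30x**2+99x−108 = ((3/2)x−18)(2x**2+4x+34) + (120x+504)
  2x**2+4x+34 = ((1/60)x−11/300)(120x+504) + (1312/25)
  120x+504 = ((375/164)x+1575/164)(1312/25) + (0)
The last nonzero remainder is the constant 1312/25, so the polynomials are coprime and gcd = 1.

1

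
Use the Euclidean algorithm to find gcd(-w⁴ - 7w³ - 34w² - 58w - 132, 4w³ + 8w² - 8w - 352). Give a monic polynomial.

w² + 6w + 22

Apply the Euclidean algorithm:
  -w⁴ - 7w³ - 34w² - 58w - 132 = (-(1/4)w - 5/4)(4w³ + 8w² - 8w - 352) + (-26w² - 156w - 572)
  4w³ + 8w² - 8w - 352 = (-(2/13)w + 8/13)(-26w² - 156w - 572) + (0)
Last nonzero remainder: -26w² - 156w - 572. Dividing through by -26 gives the monic gcd w² + 6w + 22.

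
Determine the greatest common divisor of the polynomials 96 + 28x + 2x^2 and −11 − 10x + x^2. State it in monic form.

By polynomial division,
  2x^2 + 28x + 96 = (2)(x^2 − 10x − 11) + (48x + 118)
  x^2 − 10x − 11 = ((1/48)x − 299/1152)(48x + 118) + (11305/576)
  48x + 118 = ((27648/11305)x + 67968/11305)(11305/576) + (0)
The last nonzero remainder is the constant 11305/576, so the polynomials are coprime and gcd = 1.

1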